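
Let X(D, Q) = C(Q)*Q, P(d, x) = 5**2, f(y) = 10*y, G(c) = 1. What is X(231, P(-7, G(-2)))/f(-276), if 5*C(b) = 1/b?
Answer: -1/13800 ≈ -7.2464e-5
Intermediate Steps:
C(b) = 1/(5*b)
P(d, x) = 25
X(D, Q) = 1/5 (X(D, Q) = (1/(5*Q))*Q = 1/5)
X(231, P(-7, G(-2)))/f(-276) = 1/(5*((10*(-276)))) = (1/5)/(-2760) = (1/5)*(-1/2760) = -1/13800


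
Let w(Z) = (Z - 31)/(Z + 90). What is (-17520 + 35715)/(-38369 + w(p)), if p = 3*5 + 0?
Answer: -1910475/4028761 ≈ -0.47421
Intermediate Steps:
p = 15 (p = 15 + 0 = 15)
w(Z) = (-31 + Z)/(90 + Z)
(-17520 + 35715)/(-38369 + w(p)) = (-17520 + 35715)/(-38369 + (-31 + 15)/(90 + 15)) = 18195/(-38369 - 16/105) = 18195/(-4028761/105) = 18195*(-105/4028761) = -1910475/4028761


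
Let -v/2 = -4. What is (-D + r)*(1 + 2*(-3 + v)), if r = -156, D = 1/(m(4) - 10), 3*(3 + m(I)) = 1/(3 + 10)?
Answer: -78897/46 ≈ -1715.2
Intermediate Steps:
v = 8 (v = -2*(-4) = 8)
m(I) = -116/39 (m(I) = -3 + 1/(3*(3 + 10)) = -3 + (⅓)/13 = -3 + (⅓)*(1/13) = -3 + 1/39 = -116/39)
D = -39/506 (D = 1/(-116/39 - 10) = 1/(-506/39) = -39/506 ≈ -0.077075)
(-D + r)*(1 + 2*(-3 + v)) = (-1*(-39/506) - 156)*(1 + 2*(-3 + 8)) = (39/506 - 156)*(1 + 2*5) = -78897*(1 + 10)/506 = -78897/506*11 = -78897/46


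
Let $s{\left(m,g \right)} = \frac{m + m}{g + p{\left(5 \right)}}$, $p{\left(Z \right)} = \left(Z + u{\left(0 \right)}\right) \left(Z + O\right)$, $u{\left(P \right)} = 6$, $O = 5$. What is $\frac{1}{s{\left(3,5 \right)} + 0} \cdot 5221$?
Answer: $\frac{600415}{6} \approx 1.0007 \cdot 10^{5}$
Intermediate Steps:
$p{\left(Z \right)} = \left(5 + Z\right) \left(6 + Z\right)$ ($p{\left(Z \right)} = \left(Z + 6\right) \left(Z + 5\right) = \left(6 + Z\right) \left(5 + Z\right) = \left(5 + Z\right) \left(6 + Z\right)$)
$s{\left(m,g \right)} = \frac{2 m}{110 + g}$ ($s{\left(m,g \right)} = \frac{m + m}{g + \left(30 + 5^{2} + 11 \cdot 5\right)} = \frac{2 m}{g + \left(30 + 25 + 55\right)} = \frac{2 m}{g + 110} = \frac{2 m}{110 + g}$)
$\frac{1}{s{\left(3,5 \right)} + 0} \cdot 5221 = \frac{1}{2 \cdot 3 \frac{1}{110 + 5} + 0} \cdot 5221 = \frac{1}{2 \cdot 3 \cdot \frac{1}{115} + 0} \cdot 5221 = \frac{1}{\frac{6}{115} + 0} \cdot 5221 = \frac{1}{\frac{6}{115}} \cdot 5221 = \frac{115}{6} \cdot 5221 = \frac{600415}{6}$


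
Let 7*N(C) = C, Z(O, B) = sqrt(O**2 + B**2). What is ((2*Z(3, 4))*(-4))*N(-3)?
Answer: 120/7 ≈ 17.143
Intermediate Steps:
Z(O, B) = sqrt(B**2 + O**2)
N(C) = C/7
((2*Z(3, 4))*(-4))*N(-3) = ((2*sqrt(4**2 + 3**2))*(-4))*((1/7)*(-3)) = ((2*sqrt(16 + 9))*(-4))*(-3/7) = ((2*sqrt(25))*(-4))*(-3/7) = ((2*5)*(-4))*(-3/7) = (10*(-4))*(-3/7) = -40*(-3/7) = 120/7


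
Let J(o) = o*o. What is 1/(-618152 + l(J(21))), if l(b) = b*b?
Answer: -1/423671 ≈ -2.3603e-6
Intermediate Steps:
J(o) = o²
l(b) = b²
1/(-618152 + l(J(21))) = 1/(-618152 + (21²)²) = 1/(-618152 + 441²) = 1/(-618152 + 194481) = 1/(-423671) = -1/423671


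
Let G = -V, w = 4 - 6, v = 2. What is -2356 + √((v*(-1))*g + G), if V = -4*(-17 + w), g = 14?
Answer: -2356 + 2*I*√26 ≈ -2356.0 + 10.198*I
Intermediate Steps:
w = -2
V = 76 (V = -4*(-17 - 2) = -4*(-19) = 76)
G = -76 (G = -1*76 = -76)
-2356 + √((v*(-1))*g + G) = -2356 + √((2*(-1))*14 - 76) = -2356 + √(-2*14 - 76) = -2356 + √(-28 - 76) = -2356 + √(-104) = -2356 + 2*I*√26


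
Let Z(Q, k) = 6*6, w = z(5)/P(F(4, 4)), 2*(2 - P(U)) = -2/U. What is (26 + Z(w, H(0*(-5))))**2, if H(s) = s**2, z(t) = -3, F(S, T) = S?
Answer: 3844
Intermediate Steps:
P(U) = 2 + 1/U (P(U) = 2 - (-1)/U = 2 + 1/U)
w = -4/3 (w = -3/(2 + 1/4) = -3/9/4 = -3*4/9 = -4/3 ≈ -1.3333)
Z(Q, k) = 36
(26 + Z(w, H(0*(-5))))**2 = (26 + 36)**2 = 62**2 = 3844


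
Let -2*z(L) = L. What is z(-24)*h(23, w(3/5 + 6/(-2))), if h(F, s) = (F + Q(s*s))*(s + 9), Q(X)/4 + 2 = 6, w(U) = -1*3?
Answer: 2808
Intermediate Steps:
w(U) = -3
Q(X) = 16 (Q(X) = -8 + 4*6 = -8 + 24 = 16)
h(F, s) = (9 + s)*(16 + F) (h(F, s) = (F + 16)*(s + 9) = (16 + F)*(9 + s) = (9 + s)*(16 + F))
z(L) = -L/2
z(-24)*h(23, w(3/5 + 6/(-2))) = (-½*(-24))*(144 + 9*23 + 16*(-3) + 23*(-3)) = 12*(144 + 207 - 48 - 69) = 12*234 = 2808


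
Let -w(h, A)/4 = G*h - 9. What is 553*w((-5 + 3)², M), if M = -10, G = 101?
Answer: -873740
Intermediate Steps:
w(h, A) = 36 - 404*h (w(h, A) = -4*(101*h - 9) = -4*(-9 + 101*h) = 36 - 404*h)
553*w((-5 + 3)², M) = 553*(36 - 404*(-5 + 3)²) = 553*(36 - 404*(-2)²) = 553*(36 - 404*4) = 553*(36 - 1616) = 553*(-1580) = -873740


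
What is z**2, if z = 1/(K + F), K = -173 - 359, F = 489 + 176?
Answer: 1/17689 ≈ 5.6532e-5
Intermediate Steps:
F = 665
K = -532
z = 1/133 (z = 1/(-532 + 665) = 1/133 ≈ 0.0075188)
z**2 = (1/133)**2 = 1/17689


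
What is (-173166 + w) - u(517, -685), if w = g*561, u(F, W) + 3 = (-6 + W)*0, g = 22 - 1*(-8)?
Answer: -156333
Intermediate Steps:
g = 30 (g = 22 + 8 = 30)
u(F, W) = -3 (u(F, W) = -3 + (-6 + W)*0 = -3 + 0 = -3)
w = 16830 (w = 30*561 = 16830)
(-173166 + w) - u(517, -685) = (-173166 + 16830) - 1*(-3) = -156336 + 3 = -156333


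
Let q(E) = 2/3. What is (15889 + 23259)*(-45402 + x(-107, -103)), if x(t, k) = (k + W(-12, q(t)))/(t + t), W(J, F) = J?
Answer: -190179281062/107 ≈ -1.7774e+9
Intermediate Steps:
q(E) = ⅔ (q(E) = 2*(⅓) = ⅔)
x(t, k) = (-12 + k)/(2*t) (x(t, k) = (k - 12)/(t + t) = (-12 + k)/((2*t)) = (-12 + k)*(1/(2*t)) = (-12 + k)/(2*t))
(15889 + 23259)*(-45402 + x(-107, -103)) = (15889 + 23259)*(-45402 + (½)*(-12 - 103)/(-107)) = 39148*(-45402 + (½)*(-1/107)*(-115)) = 39148*(-45402 + 115/214) = 39148*(-9715913/214) = -190179281062/107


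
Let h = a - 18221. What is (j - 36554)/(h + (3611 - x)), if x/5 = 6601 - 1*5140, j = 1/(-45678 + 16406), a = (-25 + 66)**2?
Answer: 1070008689/592289648 ≈ 1.8066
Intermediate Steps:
a = 1681 (a = 41**2 = 1681)
j = -1/29272 (j = 1/(-29272) = -1/29272 ≈ -3.4162e-5)
x = 7305 (x = 5*(6601 - 1*5140) = 5*(6601 - 5140) = 5*1461 = 7305)
h = -16540 (h = 1681 - 18221 = -16540)
(j - 36554)/(h + (3611 - x)) = (-1/29272 - 36554)/(-16540 + (3611 - 1*7305)) = -1070008689/(29272*(-16540 + (3611 - 7305))) = -1070008689/(29272*(-16540 - 3694)) = -1070008689/29272/(-20234) = -1070008689/29272*(-1/20234) = 1070008689/592289648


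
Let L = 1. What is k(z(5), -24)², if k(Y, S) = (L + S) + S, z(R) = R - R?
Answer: 2209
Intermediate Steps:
z(R) = 0
k(Y, S) = 1 + 2*S (k(Y, S) = (1 + S) + S = 1 + 2*S)
k(z(5), -24)² = (1 + 2*(-24))² = (1 - 48)² = (-47)² = 2209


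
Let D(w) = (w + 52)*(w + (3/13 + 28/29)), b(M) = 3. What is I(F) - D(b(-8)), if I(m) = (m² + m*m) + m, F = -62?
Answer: 2787992/377 ≈ 7395.2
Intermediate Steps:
I(m) = m + 2*m² (I(m) = (m² + m²) + m = 2*m² + m = m + 2*m²)
D(w) = (52 + w)*(451/377 + w) (D(w) = (52 + w)*(w + (3*(1/13) + 28*(1/29))) = (52 + w)*(w + (3/13 + 28/29)) = (52 + w)*(w + 451/377) = (52 + w)*(451/377 + w))
I(F) - D(b(-8)) = -62*(1 + 2*(-62)) - (1804/29 + 3² + (20055/377)*3) = -62*(1 - 124) - (1804/29 + 9 + 60165/377) = -62*(-123) - 1*87010/377 = 7626 - 87010/377 = 2787992/377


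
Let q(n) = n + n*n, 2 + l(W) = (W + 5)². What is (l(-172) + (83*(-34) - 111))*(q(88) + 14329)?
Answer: 553005594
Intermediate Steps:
l(W) = -2 + (5 + W)² (l(W) = -2 + (W + 5)² = -2 + (5 + W)²)
q(n) = n + n²
(l(-172) + (83*(-34) - 111))*(q(88) + 14329) = ((-2 + (5 - 172)²) + (83*(-34) - 111))*(88*(1 + 88) + 14329) = ((-2 + (-167)²) + (-2822 - 111))*(88*89 + 14329) = ((-2 + 27889) - 2933)*(7832 + 14329) = (27887 - 2933)*22161 = 24954*22161 = 553005594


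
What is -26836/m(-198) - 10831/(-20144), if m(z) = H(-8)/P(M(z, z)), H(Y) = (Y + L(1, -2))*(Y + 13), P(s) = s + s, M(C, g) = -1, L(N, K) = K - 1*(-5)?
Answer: -1080897993/503600 ≈ -2146.3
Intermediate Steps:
L(N, K) = 5 + K (L(N, K) = K + 5 = 5 + K)
P(s) = 2*s
H(Y) = (3 + Y)*(13 + Y) (H(Y) = (Y + (5 - 2))*(Y + 13) = (Y + 3)*(13 + Y) = (3 + Y)*(13 + Y))
m(z) = 25/2 (m(z) = (39 + (-8)² + 16*(-8))/((2*(-1))) = (39 + 64 - 128)/(-2) = -25*(-½) = 25/2)
-26836/m(-198) - 10831/(-20144) = -26836/25/2 - 10831/(-20144) = -26836*2/25 - 10831*(-1/20144) = -53672/25 + 10831/20144 = -1080897993/503600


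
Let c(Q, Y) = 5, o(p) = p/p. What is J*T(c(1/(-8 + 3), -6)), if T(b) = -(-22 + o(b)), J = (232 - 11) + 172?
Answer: 8253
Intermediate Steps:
o(p) = 1
J = 393 (J = 221 + 172 = 393)
T(b) = 21 (T(b) = -(-22 + 1) = -1*(-21) = 21)
J*T(c(1/(-8 + 3), -6)) = 393*21 = 8253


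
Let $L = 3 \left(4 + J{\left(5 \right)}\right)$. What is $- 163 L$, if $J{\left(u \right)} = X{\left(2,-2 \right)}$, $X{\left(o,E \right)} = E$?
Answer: $-978$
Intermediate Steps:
$J{\left(u \right)} = -2$
$L = 6$ ($L = 3 \left(4 - 2\right) = 3 \cdot 2 = 6$)
$- 163 L = \left(-163\right) 6 = -978$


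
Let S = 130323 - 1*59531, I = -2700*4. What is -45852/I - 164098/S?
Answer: 3837751/1991025 ≈ 1.9275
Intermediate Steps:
I = -10800
S = 70792 (S = 130323 - 59531 = 70792)
-45852/I - 164098/S = -45852/(-10800) - 164098/70792 = -45852*(-1/10800) - 164098*1/70792 = 3821/900 - 82049/35396 = 3837751/1991025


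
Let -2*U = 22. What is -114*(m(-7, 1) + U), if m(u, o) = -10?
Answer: 2394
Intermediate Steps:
U = -11 (U = -½*22 = -11)
-114*(m(-7, 1) + U) = -114*(-10 - 11) = -114*(-21) = 2394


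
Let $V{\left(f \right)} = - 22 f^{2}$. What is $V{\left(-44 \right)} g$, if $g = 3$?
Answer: $-127776$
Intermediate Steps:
$V{\left(-44 \right)} g = - 22 \left(-44\right)^{2} \cdot 3 = \left(-22\right) 1936 \cdot 3 = \left(-42592\right) 3 = -127776$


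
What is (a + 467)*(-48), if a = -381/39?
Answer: -285312/13 ≈ -21947.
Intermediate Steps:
a = -127/13 (a = -381*1/39 = -127/13 ≈ -9.7692)
(a + 467)*(-48) = (-127/13 + 467)*(-48) = (5944/13)*(-48) = -285312/13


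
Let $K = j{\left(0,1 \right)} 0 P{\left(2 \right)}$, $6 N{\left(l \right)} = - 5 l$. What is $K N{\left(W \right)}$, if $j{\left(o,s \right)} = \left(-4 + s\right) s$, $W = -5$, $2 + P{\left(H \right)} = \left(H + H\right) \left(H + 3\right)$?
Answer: $0$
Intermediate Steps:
$P{\left(H \right)} = -2 + 2 H \left(3 + H\right)$ ($P{\left(H \right)} = -2 + \left(H + H\right) \left(H + 3\right) = -2 + 2 H \left(3 + H\right)$)
$N{\left(l \right)} = - \frac{5 l}{6}$ ($N{\left(l \right)} = \frac{\left(-5\right) l}{6} = - \frac{5 l}{6}$)
$j{\left(o,s \right)} = s \left(-4 + s\right)$
$K = 0$ ($K = 1 \left(-4 + 1\right) 0 \left(-2 + 2 \cdot 2^{2} + 6 \cdot 2\right) = 1 \left(-3\right) 0 \left(-2 + 2 \cdot 4 + 12\right) = \left(-3\right) 0 \left(-2 + 8 + 12\right) = 0 \cdot 18 = 0$)
$K N{\left(W \right)} = 0 \left(\left(- \frac{5}{6}\right) \left(-5\right)\right) = 0 \cdot \frac{25}{6} = 0$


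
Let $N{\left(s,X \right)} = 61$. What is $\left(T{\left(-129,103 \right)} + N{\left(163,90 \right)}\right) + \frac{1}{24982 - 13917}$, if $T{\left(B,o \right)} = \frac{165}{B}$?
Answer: $\frac{28414963}{475795} \approx 59.721$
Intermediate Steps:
$\left(T{\left(-129,103 \right)} + N{\left(163,90 \right)}\right) + \frac{1}{24982 - 13917} = \left(\frac{165}{-129} + 61\right) + \frac{1}{24982 - 13917} = \left(165 \left(- \frac{1}{129}\right) + 61\right) + \frac{1}{11065} = \left(- \frac{55}{43} + 61\right) + \frac{1}{11065} = \frac{2568}{43} + \frac{1}{11065} = \frac{28414963}{475795}$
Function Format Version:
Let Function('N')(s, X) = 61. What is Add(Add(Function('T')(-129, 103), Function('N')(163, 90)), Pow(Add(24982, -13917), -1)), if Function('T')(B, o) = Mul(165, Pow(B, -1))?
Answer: Rational(28414963, 475795) ≈ 59.721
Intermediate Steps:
Add(Add(Function('T')(-129, 103), Function('N')(163, 90)), Pow(Add(24982, -13917), -1)) = Add(Add(Mul(165, Pow(-129, -1)), 61), Pow(Add(24982, -13917), -1)) = Add(Add(Mul(165, Rational(-1, 129)), 61), Pow(11065, -1)) = Add(Add(Rational(-55, 43), 61), Rational(1, 11065)) = Add(Rational(2568, 43), Rational(1, 11065)) = Rational(28414963, 475795)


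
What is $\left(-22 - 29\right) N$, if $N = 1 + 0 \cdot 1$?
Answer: $-51$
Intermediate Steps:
$N = 1$ ($N = 1 + 0 = 1$)
$\left(-22 - 29\right) N = \left(-22 - 29\right) 1 = \left(-51\right) 1 = -51$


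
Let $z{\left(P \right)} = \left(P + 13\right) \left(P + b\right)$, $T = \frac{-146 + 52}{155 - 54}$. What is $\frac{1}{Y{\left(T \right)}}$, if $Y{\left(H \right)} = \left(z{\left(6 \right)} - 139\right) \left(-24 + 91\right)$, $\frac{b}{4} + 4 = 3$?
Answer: $- \frac{1}{6767} \approx -0.00014778$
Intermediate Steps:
$b = -4$ ($b = -16 + 4 \cdot 3 = -16 + 12 = -4$)
$T = - \frac{94}{101} \approx -0.93069$
$z{\left(P \right)} = \left(-4 + P\right) \left(13 + P\right)$ ($z{\left(P \right)} = \left(P + 13\right) \left(P - 4\right) = \left(13 + P\right) \left(-4 + P\right) = \left(-4 + P\right) \left(13 + P\right)$)
$Y{\left(H \right)} = -6767$ ($Y{\left(H \right)} = \left(\left(-52 + 6^{2} + 9 \cdot 6\right) - 139\right) \left(-24 + 91\right) = \left(\left(-52 + 36 + 54\right) - 139\right) 67 = \left(38 - 139\right) 67 = \left(-101\right) 67 = -6767$)
$\frac{1}{Y{\left(T \right)}} = \frac{1}{-6767} = - \frac{1}{6767}$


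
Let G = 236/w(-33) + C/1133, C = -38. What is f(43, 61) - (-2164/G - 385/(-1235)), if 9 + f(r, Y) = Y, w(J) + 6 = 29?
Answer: 8665664105/32914479 ≈ 263.28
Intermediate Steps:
w(J) = 23 (w(J) = -6 + 29 = 23)
f(r, Y) = -9 + Y
G = 266514/26059 (G = 236/23 - 38/1133 = 266514/26059 ≈ 10.227)
f(43, 61) - (-2164/G - 385/(-1235)) = (-9 + 61) - (-2164/266514/26059 - 385/(-1235)) = 52 - (-2164*26059/266514 - 385*(-1/1235)) = 52 - (-28195838/133257 + 77/247) = 52 - 1*(-6954111197/32914479) = 52 + 6954111197/32914479 = 8665664105/32914479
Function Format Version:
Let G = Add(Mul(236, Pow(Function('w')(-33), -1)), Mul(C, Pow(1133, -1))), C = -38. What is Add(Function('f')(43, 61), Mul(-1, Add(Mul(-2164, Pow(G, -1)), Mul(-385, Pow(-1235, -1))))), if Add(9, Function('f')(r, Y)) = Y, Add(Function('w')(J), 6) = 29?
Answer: Rational(8665664105, 32914479) ≈ 263.28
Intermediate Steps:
Function('w')(J) = 23 (Function('w')(J) = Add(-6, 29) = 23)
Function('f')(r, Y) = Add(-9, Y)
G = Rational(266514, 26059) (G = Add(Mul(236, Pow(23, -1)), Mul(-38, Pow(1133, -1))) = Add(Mul(236, Rational(1, 23)), Mul(-38, Rational(1, 1133))) = Add(Rational(236, 23), Rational(-38, 1133)) = Rational(266514, 26059) ≈ 10.227)
Add(Function('f')(43, 61), Mul(-1, Add(Mul(-2164, Pow(G, -1)), Mul(-385, Pow(-1235, -1))))) = Add(Add(-9, 61), Mul(-1, Add(Mul(-2164, Pow(Rational(266514, 26059), -1)), Mul(-385, Pow(-1235, -1))))) = Add(52, Mul(-1, Add(Mul(-2164, Rational(26059, 266514)), Mul(-385, Rational(-1, 1235))))) = Add(52, Mul(-1, Add(Rational(-28195838, 133257), Rational(77, 247)))) = Add(52, Mul(-1, Rational(-6954111197, 32914479))) = Add(52, Rational(6954111197, 32914479)) = Rational(8665664105, 32914479)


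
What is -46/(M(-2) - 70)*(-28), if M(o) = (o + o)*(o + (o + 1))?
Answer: -644/29 ≈ -22.207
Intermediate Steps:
M(o) = 2*o*(1 + 2*o) (M(o) = (2*o)*(o + (1 + o)) = (2*o)*(1 + 2*o) = 2*o*(1 + 2*o))
-46/(M(-2) - 70)*(-28) = -46/(2*(-2)*(1 + 2*(-2)) - 70)*(-28) = -46/(2*(-2)*(1 - 4) - 70)*(-28) = -46/(2*(-2)*(-3) - 70)*(-28) = -46/(12 - 70)*(-28) = -46/(-58)*(-28) = -46*(-1/58)*(-28) = (23/29)*(-28) = -644/29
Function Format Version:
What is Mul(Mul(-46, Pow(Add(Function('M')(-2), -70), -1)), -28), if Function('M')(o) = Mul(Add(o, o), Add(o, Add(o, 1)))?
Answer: Rational(-644, 29) ≈ -22.207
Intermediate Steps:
Function('M')(o) = Mul(2, o, Add(1, Mul(2, o))) (Function('M')(o) = Mul(Mul(2, o), Add(o, Add(1, o))) = Mul(Mul(2, o), Add(1, Mul(2, o))) = Mul(2, o, Add(1, Mul(2, o))))
Mul(Mul(-46, Pow(Add(Function('M')(-2), -70), -1)), -28) = Mul(Mul(-46, Pow(Add(Mul(2, -2, Add(1, Mul(2, -2))), -70), -1)), -28) = Mul(Mul(-46, Pow(Add(Mul(2, -2, Add(1, -4)), -70), -1)), -28) = Mul(Mul(-46, Pow(Add(Mul(2, -2, -3), -70), -1)), -28) = Mul(Mul(-46, Pow(Add(12, -70), -1)), -28) = Mul(Mul(-46, Pow(-58, -1)), -28) = Mul(Mul(-46, Rational(-1, 58)), -28) = Mul(Rational(23, 29), -28) = Rational(-644, 29)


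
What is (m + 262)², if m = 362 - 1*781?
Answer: 24649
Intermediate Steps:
m = -419 (m = 362 - 781 = -419)
(m + 262)² = (-419 + 262)² = (-157)² = 24649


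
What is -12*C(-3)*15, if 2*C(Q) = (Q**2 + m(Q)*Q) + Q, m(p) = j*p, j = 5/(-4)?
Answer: 945/2 ≈ 472.50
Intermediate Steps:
j = -5/4 (j = 5*(-1/4) = -5/4 ≈ -1.2500)
m(p) = -5*p/4
C(Q) = Q/2 - Q**2/8 (C(Q) = ((Q**2 + (-5*Q/4)*Q) + Q)/2 = ((Q**2 - 5*Q**2/4) + Q)/2 = (-Q**2/4 + Q)/2 = (Q - Q**2/4)/2 = Q/2 - Q**2/8)
-12*C(-3)*15 = -3*(-3)*(4 - 1*(-3))/2*15 = -3*(-3)*(4 + 3)/2*15 = -3*(-3)*7/2*15 = -12*(-21/8)*15 = (63/2)*15 = 945/2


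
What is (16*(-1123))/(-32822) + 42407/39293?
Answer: 1048949589/644837423 ≈ 1.6267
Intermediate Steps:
(16*(-1123))/(-32822) + 42407/39293 = -17968*(-1/32822) + 42407*(1/39293) = 8984/16411 + 42407/39293 = 1048949589/644837423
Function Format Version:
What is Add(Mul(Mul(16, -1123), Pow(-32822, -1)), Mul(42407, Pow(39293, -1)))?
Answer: Rational(1048949589, 644837423) ≈ 1.6267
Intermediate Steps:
Add(Mul(Mul(16, -1123), Pow(-32822, -1)), Mul(42407, Pow(39293, -1))) = Add(Mul(-17968, Rational(-1, 32822)), Mul(42407, Rational(1, 39293))) = Add(Rational(8984, 16411), Rational(42407, 39293)) = Rational(1048949589, 644837423)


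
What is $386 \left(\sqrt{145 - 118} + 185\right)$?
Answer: $71410 + 1158 \sqrt{3} \approx 73416.0$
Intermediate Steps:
$386 \left(\sqrt{145 - 118} + 185\right) = 386 \left(\sqrt{27} + 185\right) = 386 \left(3 \sqrt{3} + 185\right) = 386 \left(185 + 3 \sqrt{3}\right) = 71410 + 1158 \sqrt{3}$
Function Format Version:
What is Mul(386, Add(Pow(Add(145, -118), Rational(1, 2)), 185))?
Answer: Add(71410, Mul(1158, Pow(3, Rational(1, 2)))) ≈ 73416.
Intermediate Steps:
Mul(386, Add(Pow(Add(145, -118), Rational(1, 2)), 185)) = Mul(386, Add(Pow(27, Rational(1, 2)), 185)) = Mul(386, Add(Mul(3, Pow(3, Rational(1, 2))), 185)) = Mul(386, Add(185, Mul(3, Pow(3, Rational(1, 2))))) = Add(71410, Mul(1158, Pow(3, Rational(1, 2))))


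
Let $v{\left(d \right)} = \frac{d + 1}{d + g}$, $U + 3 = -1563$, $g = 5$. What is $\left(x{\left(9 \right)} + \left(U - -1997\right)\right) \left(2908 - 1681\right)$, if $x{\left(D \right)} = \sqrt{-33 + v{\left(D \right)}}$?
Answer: $528837 + \frac{1227 i \sqrt{1582}}{7} \approx 5.2884 \cdot 10^{5} + 6971.9 i$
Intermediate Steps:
$U = -1566$ ($U = -3 - 1563 = -1566$)
$v{\left(d \right)} = \frac{1 + d}{5 + d}$ ($v{\left(d \right)} = \frac{d + 1}{d + 5} = \frac{1 + d}{5 + d}$)
$x{\left(D \right)} = \sqrt{-33 + \frac{1 + D}{5 + D}}$
$\left(x{\left(9 \right)} + \left(U - -1997\right)\right) \left(2908 - 1681\right) = \left(2 \sqrt{\frac{-41 - 72}{5 + 9}} - -431\right) \left(2908 - 1681\right) = \left(2 \sqrt{\frac{-41 - 72}{14}} + \left(-1566 + 1997\right)\right) 1227 = \left(2 \sqrt{\frac{1}{14} \left(-113\right)} + 431\right) 1227 = \left(2 \sqrt{- \frac{113}{14}} + 431\right) 1227 = \left(2 \frac{i \sqrt{1582}}{14} + 431\right) 1227 = \left(\frac{i \sqrt{1582}}{7} + 431\right) 1227 = \left(431 + \frac{i \sqrt{1582}}{7}\right) 1227 = 528837 + \frac{1227 i \sqrt{1582}}{7}$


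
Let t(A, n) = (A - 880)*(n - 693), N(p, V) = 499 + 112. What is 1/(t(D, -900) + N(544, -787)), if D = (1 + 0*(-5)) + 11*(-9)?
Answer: 1/1558565 ≈ 6.4162e-7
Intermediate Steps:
N(p, V) = 611
D = -98 (D = (1 + 0) - 99 = 1 - 99 = -98)
t(A, n) = (-880 + A)*(-693 + n)
1/(t(D, -900) + N(544, -787)) = 1/((609840 - 880*(-900) - 693*(-98) - 98*(-900)) + 611) = 1/((609840 + 792000 + 67914 + 88200) + 611) = 1/(1557954 + 611) = 1/1558565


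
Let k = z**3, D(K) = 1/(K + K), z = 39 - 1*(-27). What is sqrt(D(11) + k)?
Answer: sqrt(139148086)/22 ≈ 536.19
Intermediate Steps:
z = 66 (z = 39 + 27 = 66)
D(K) = 1/(2*K)
k = 287496 (k = 66**3 = 287496)
sqrt(D(11) + k) = sqrt((1/2)/11 + 287496) = sqrt((1/2)*(1/11) + 287496) = sqrt(1/22 + 287496) = sqrt(6324913/22) = sqrt(139148086)/22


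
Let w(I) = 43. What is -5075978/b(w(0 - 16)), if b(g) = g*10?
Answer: -59023/5 ≈ -11805.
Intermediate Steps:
b(g) = 10*g
-5075978/b(w(0 - 16)) = -5075978/(10*43) = -5075978/430 = -5075978*1/430 = -59023/5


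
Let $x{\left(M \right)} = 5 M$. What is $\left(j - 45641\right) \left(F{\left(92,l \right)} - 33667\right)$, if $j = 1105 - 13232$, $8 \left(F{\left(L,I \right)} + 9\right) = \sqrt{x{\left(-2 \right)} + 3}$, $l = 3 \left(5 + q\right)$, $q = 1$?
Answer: $1945395168 - 7221 i \sqrt{7} \approx 1.9454 \cdot 10^{9} - 19105.0 i$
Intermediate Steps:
$l = 18$ ($l = 3 \left(5 + 1\right) = 3 \cdot 6 = 18$)
$F{\left(L,I \right)} = -9 + \frac{i \sqrt{7}}{8}$ ($F{\left(L,I \right)} = -9 + \frac{\sqrt{5 \left(-2\right) + 3}}{8} = -9 + \frac{\sqrt{-10 + 3}}{8} = -9 + \frac{\sqrt{-7}}{8} = -9 + \frac{i \sqrt{7}}{8}$)
$j = -12127$ ($j = 1105 - 13232 = -12127$)
$\left(j - 45641\right) \left(F{\left(92,l \right)} - 33667\right) = \left(-12127 - 45641\right) \left(\left(-9 + \frac{i \sqrt{7}}{8}\right) - 33667\right) = - 57768 \left(-33676 + \frac{i \sqrt{7}}{8}\right) = 1945395168 - 7221 i \sqrt{7}$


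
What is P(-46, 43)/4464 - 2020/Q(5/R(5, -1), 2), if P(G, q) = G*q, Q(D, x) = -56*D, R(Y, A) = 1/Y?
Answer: 78101/78120 ≈ 0.99976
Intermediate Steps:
P(-46, 43)/4464 - 2020/Q(5/R(5, -1), 2) = -46*43/4464 - 2020/((-280/(1/5))) = -1978*1/4464 - 2020/((-280/⅕)) = -989/2232 - 2020/((-280*5)) = -989/2232 - 2020/((-56*25)) = -989/2232 - 2020/(-1400) = -989/2232 - 2020*(-1/1400) = -989/2232 + 101/70 = 78101/78120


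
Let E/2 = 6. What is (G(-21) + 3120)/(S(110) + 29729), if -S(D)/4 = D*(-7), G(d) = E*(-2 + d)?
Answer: 2844/32809 ≈ 0.086684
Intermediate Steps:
E = 12 (E = 2*6 = 12)
G(d) = -24 + 12*d (G(d) = 12*(-2 + d) = -24 + 12*d)
S(D) = 28*D (S(D) = -4*D*(-7) = -(-28)*D = 28*D)
(G(-21) + 3120)/(S(110) + 29729) = ((-24 + 12*(-21)) + 3120)/(28*110 + 29729) = ((-24 - 252) + 3120)/(3080 + 29729) = (-276 + 3120)/32809 = 2844*(1/32809) = 2844/32809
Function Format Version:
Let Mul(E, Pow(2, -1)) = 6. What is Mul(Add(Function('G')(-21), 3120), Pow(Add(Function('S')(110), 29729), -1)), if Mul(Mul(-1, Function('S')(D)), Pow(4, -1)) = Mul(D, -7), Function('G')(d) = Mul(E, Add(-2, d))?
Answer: Rational(2844, 32809) ≈ 0.086684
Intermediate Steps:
E = 12 (E = Mul(2, 6) = 12)
Function('G')(d) = Add(-24, Mul(12, d)) (Function('G')(d) = Mul(12, Add(-2, d)) = Add(-24, Mul(12, d)))
Function('S')(D) = Mul(28, D) (Function('S')(D) = Mul(-4, Mul(D, -7)) = Mul(-4, Mul(-7, D)) = Mul(28, D))
Mul(Add(Function('G')(-21), 3120), Pow(Add(Function('S')(110), 29729), -1)) = Mul(Add(Add(-24, Mul(12, -21)), 3120), Pow(Add(Mul(28, 110), 29729), -1)) = Mul(Add(Add(-24, -252), 3120), Pow(Add(3080, 29729), -1)) = Mul(Add(-276, 3120), Pow(32809, -1)) = Mul(2844, Rational(1, 32809)) = Rational(2844, 32809)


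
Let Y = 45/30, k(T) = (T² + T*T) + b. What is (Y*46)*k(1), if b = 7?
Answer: 621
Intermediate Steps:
k(T) = 7 + 2*T² (k(T) = (T² + T*T) + 7 = (T² + T²) + 7 = 2*T² + 7 = 7 + 2*T²)
Y = 3/2 (Y = 45*(1/30) = 3/2 ≈ 1.5000)
(Y*46)*k(1) = ((3/2)*46)*(7 + 2*1²) = 69*(7 + 2*1) = 69*(7 + 2) = 69*9 = 621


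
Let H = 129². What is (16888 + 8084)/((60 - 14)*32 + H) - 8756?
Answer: -158572456/18113 ≈ -8754.6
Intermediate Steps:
H = 16641
(16888 + 8084)/((60 - 14)*32 + H) - 8756 = (16888 + 8084)/((60 - 14)*32 + 16641) - 8756 = 24972/(46*32 + 16641) - 8756 = 24972/(1472 + 16641) - 8756 = 24972/18113 - 8756 = -158572456/18113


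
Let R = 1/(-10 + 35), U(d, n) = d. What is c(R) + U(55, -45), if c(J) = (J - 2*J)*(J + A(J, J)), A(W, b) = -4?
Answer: 34474/625 ≈ 55.158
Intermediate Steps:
R = 1/25 ≈ 0.040000
c(J) = -J*(-4 + J) (c(J) = (J - 2*J)*(J - 4) = (-J)*(-4 + J) = -J*(-4 + J))
c(R) + U(55, -45) = (4 - 1*1/25)/25 + 55 = (4 - 1/25)/25 + 55 = (1/25)*(99/25) + 55 = 99/625 + 55 = 34474/625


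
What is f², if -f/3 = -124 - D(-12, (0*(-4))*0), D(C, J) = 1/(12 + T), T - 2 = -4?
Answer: 13860729/100 ≈ 1.3861e+5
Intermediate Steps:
T = -2 (T = 2 - 4 = -2)
D(C, J) = ⅒ (D(C, J) = 1/(12 - 2) = 1/10 = ⅒)
f = 3723/10 (f = -3*(-124 - 1*⅒) = -3*(-124 - ⅒) = -3*(-1241/10) = 3723/10 ≈ 372.30)
f² = (3723/10)² = 13860729/100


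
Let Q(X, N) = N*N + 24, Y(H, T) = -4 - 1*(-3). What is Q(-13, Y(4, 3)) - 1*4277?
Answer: -4252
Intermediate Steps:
Y(H, T) = -1 (Y(H, T) = -4 + 3 = -1)
Q(X, N) = 24 + N² (Q(X, N) = N² + 24 = 24 + N²)
Q(-13, Y(4, 3)) - 1*4277 = (24 + (-1)²) - 1*4277 = (24 + 1) - 4277 = 25 - 4277 = -4252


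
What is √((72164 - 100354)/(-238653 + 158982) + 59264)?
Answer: √376178603760114/79671 ≈ 243.44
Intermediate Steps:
√((72164 - 100354)/(-238653 + 158982) + 59264) = √(-28190/(-79671) + 59264) = √(-28190*(-1/79671) + 59264) = √(28190/79671 + 59264) = √(4721650334/79671) = √376178603760114/79671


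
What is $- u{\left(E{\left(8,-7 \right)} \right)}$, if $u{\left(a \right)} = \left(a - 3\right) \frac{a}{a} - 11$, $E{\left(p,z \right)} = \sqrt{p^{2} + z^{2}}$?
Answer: $14 - \sqrt{113} \approx 3.3699$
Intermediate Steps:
$u{\left(a \right)} = -14 + a$ ($u{\left(a \right)} = \left(-3 + a\right) 1 - 11 = \left(-3 + a\right) - 11 = -14 + a$)
$- u{\left(E{\left(8,-7 \right)} \right)} = - (-14 + \sqrt{8^{2} + \left(-7\right)^{2}}) = - (-14 + \sqrt{64 + 49}) = - (-14 + \sqrt{113}) = 14 - \sqrt{113}$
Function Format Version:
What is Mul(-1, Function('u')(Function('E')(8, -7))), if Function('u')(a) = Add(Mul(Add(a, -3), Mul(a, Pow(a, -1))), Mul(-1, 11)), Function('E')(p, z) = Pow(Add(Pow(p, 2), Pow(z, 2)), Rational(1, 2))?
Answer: Add(14, Mul(-1, Pow(113, Rational(1, 2)))) ≈ 3.3699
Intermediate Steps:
Function('u')(a) = Add(-14, a) (Function('u')(a) = Add(Mul(Add(-3, a), 1), -11) = Add(Add(-3, a), -11) = Add(-14, a))
Mul(-1, Function('u')(Function('E')(8, -7))) = Mul(-1, Add(-14, Pow(Add(Pow(8, 2), Pow(-7, 2)), Rational(1, 2)))) = Mul(-1, Add(-14, Pow(Add(64, 49), Rational(1, 2)))) = Mul(-1, Add(-14, Pow(113, Rational(1, 2)))) = Add(14, Mul(-1, Pow(113, Rational(1, 2))))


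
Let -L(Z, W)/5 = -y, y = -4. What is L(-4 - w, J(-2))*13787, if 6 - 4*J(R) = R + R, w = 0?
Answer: -275740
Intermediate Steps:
J(R) = 3/2 - R/2 (J(R) = 3/2 - (R + R)/4 = 3/2 - R/2)
L(Z, W) = -20 (L(Z, W) = -(-5)*(-4) = -5*4 = -20)
L(-4 - w, J(-2))*13787 = -20*13787 = -275740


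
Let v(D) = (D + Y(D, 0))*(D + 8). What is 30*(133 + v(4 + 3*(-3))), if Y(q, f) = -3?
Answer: 3270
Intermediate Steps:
v(D) = (-3 + D)*(8 + D) (v(D) = (D - 3)*(D + 8) = (-3 + D)*(8 + D))
30*(133 + v(4 + 3*(-3))) = 30*(133 + (-24 + (4 + 3*(-3))**2 + 5*(4 + 3*(-3)))) = 30*(133 + (-24 + (4 - 9)**2 + 5*(4 - 9))) = 30*(133 + (-24 + (-5)**2 + 5*(-5))) = 30*(133 + (-24 + 25 - 25)) = 30*(133 - 24) = 30*109 = 3270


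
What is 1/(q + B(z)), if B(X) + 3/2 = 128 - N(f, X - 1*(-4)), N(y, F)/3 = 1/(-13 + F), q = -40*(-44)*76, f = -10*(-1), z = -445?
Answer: 227/30392237 ≈ 7.4690e-6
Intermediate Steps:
f = 10
q = 133760 (q = 1760*76 = 133760)
N(y, F) = 3/(-13 + F)
B(X) = 253/2 - 3/(-9 + X) (B(X) = -3/2 + (128 - 3/(-13 + (X - 1*(-4)))) = -3/2 + (128 - 3/(-13 + (X + 4))) = -3/2 + (128 - 3/(-13 + (4 + X))) = -3/2 + (128 - 3/(-9 + X)) = 253/2 - 3/(-9 + X))
1/(q + B(z)) = 1/(133760 + (-2283 + 253*(-445))/(2*(-9 - 445))) = 1/(133760 + (1/2)*(-2283 - 112585)/(-454)) = 1/(133760 + (1/2)*(-1/454)*(-114868)) = 1/(133760 + 28717/227) = 1/(30392237/227) = 227/30392237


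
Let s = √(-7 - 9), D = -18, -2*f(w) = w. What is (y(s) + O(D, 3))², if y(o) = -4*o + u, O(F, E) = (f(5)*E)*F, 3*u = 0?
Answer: 17969 - 4320*I ≈ 17969.0 - 4320.0*I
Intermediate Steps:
f(w) = -w/2
u = 0 (u = (⅓)*0 = 0)
s = 4*I (s = √(-16) = 4*I ≈ 4.0*I)
O(F, E) = -5*E*F/2 (O(F, E) = ((-½*5)*E)*F = (-5*E/2)*F = -5*E*F/2)
y(o) = -4*o (y(o) = -4*o + 0 = -4*o)
(y(s) + O(D, 3))² = (-16*I - 5/2*3*(-18))² = (-16*I + 135)² = (135 - 16*I)²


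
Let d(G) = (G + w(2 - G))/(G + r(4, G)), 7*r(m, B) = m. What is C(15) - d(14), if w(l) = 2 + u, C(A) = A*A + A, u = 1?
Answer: 1433/6 ≈ 238.83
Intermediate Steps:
r(m, B) = m/7
C(A) = A + A**2 (C(A) = A**2 + A = A + A**2)
w(l) = 3 (w(l) = 2 + 1 = 3)
d(G) = (3 + G)/(4/7 + G) (d(G) = (G + 3)/(G + (1/7)*4) = (3 + G)/(G + 4/7) = (3 + G)/(4/7 + G))
C(15) - d(14) = 15*(1 + 15) - 7*(3 + 14)/(4 + 7*14) = 15*16 - 7*17/(4 + 98) = 240 - 7*17/102 = 240 - 1*7/6 = 240 - 7/6 = 1433/6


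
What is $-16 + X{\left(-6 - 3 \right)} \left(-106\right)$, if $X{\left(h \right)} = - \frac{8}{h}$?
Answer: $- \frac{992}{9} \approx -110.22$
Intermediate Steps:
$-16 + X{\left(-6 - 3 \right)} \left(-106\right) = -16 + - \frac{8}{-6 - 3} \left(-106\right) = -16 + - \frac{8}{-9} \left(-106\right) = -16 + \left(-8\right) \left(- \frac{1}{9}\right) \left(-106\right) = -16 + \frac{8}{9} \left(-106\right) = -16 - \frac{848}{9} = - \frac{992}{9}$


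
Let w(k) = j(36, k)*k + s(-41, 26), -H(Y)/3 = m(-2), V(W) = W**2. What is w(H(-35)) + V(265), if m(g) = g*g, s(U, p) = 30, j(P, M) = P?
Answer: 69823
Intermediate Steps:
m(g) = g**2
H(Y) = -12 (H(Y) = -3*(-2)**2 = -3*4 = -12)
w(k) = 30 + 36*k (w(k) = 36*k + 30 = 30 + 36*k)
w(H(-35)) + V(265) = (30 + 36*(-12)) + 265**2 = (30 - 432) + 70225 = -402 + 70225 = 69823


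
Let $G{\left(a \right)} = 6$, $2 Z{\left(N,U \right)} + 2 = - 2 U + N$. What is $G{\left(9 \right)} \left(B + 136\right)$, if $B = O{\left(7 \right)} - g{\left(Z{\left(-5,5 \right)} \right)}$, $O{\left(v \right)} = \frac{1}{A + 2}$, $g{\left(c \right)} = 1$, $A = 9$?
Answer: $\frac{8916}{11} \approx 810.54$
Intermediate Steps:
$Z{\left(N,U \right)} = -1 + \frac{N}{2} - U$ ($Z{\left(N,U \right)} = -1 + \frac{- 2 U + N}{2} = -1 + \frac{N - 2 U}{2} = -1 + \left(\frac{N}{2} - U\right) = -1 + \frac{N}{2} - U$)
$O{\left(v \right)} = \frac{1}{11}$ ($O{\left(v \right)} = \frac{1}{9 + 2} = \frac{1}{11}$)
$B = - \frac{10}{11}$ ($B = \frac{1}{11} - 1 = - \frac{10}{11} \approx -0.90909$)
$G{\left(9 \right)} \left(B + 136\right) = 6 \left(- \frac{10}{11} + 136\right) = 6 \cdot \frac{1486}{11} = \frac{8916}{11}$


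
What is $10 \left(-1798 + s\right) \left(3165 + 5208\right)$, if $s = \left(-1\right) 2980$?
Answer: $-400061940$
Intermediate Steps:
$s = -2980$
$10 \left(-1798 + s\right) \left(3165 + 5208\right) = 10 \left(-1798 - 2980\right) \left(3165 + 5208\right) = 10 \left(\left(-4778\right) 8373\right) = 10 \left(-40006194\right) = -400061940$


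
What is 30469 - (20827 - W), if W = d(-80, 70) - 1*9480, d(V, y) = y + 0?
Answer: 232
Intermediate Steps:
d(V, y) = y
W = -9410 (W = 70 - 1*9480 = 70 - 9480 = -9410)
30469 - (20827 - W) = 30469 - (20827 - 1*(-9410)) = 30469 - (20827 + 9410) = 30469 - 1*30237 = 30469 - 30237 = 232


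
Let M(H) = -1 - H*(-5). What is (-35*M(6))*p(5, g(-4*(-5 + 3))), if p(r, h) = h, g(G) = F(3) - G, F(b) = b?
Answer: 5075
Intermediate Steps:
M(H) = -1 + 5*H (M(H) = -1 - (-5)*H = -1 + 5*H)
g(G) = 3 - G
(-35*M(6))*p(5, g(-4*(-5 + 3))) = (-35*(-1 + 5*6))*(3 - (-4)*(-5 + 3)) = (-35*(-1 + 30))*(3 - (-4)*(-2)) = (-35*29)*(3 - 1*8) = -1015*(3 - 8) = -1015*(-5) = 5075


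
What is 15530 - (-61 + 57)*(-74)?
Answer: 15234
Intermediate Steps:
15530 - (-61 + 57)*(-74) = 15530 - (-4)*(-74) = 15530 - 1*296 = 15530 - 296 = 15234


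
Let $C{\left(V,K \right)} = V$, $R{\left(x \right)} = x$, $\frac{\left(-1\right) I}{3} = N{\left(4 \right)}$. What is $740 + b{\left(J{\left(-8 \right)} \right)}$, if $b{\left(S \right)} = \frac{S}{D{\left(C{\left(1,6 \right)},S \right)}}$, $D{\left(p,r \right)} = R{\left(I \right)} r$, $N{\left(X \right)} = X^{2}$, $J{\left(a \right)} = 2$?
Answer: $\frac{35519}{48} \approx 739.98$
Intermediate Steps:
$I = -48$ ($I = - 3 \cdot 4^{2} = \left(-3\right) 16 = -48$)
$D{\left(p,r \right)} = - 48 r$
$b{\left(S \right)} = - \frac{1}{48}$ ($b{\left(S \right)} = \frac{S}{\left(-48\right) S} = S \left(- \frac{1}{48 S}\right) = - \frac{1}{48}$)
$740 + b{\left(J{\left(-8 \right)} \right)} = 740 - \frac{1}{48} = \frac{35519}{48}$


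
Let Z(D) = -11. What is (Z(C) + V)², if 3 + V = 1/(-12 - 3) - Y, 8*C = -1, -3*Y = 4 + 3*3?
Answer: 21316/225 ≈ 94.738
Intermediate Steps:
Y = -13/3 (Y = -(4 + 3*3)/3 = -(4 + 9)/3 = -⅓*13 = -13/3 ≈ -4.3333)
C = -⅛ (C = (⅛)*(-1) = -⅛ ≈ -0.12500)
V = 19/15 (V = -3 + (1/(-12 - 3) - 1*(-13/3)) = -3 + (1/(-15) + 13/3) = -3 + (-1/15 + 13/3) = -3 + 64/15 = 19/15 ≈ 1.2667)
(Z(C) + V)² = (-11 + 19/15)² = (-146/15)² = 21316/225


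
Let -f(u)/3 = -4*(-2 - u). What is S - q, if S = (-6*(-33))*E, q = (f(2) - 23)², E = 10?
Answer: -3061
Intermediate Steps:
f(u) = -24 - 12*u (f(u) = -(-12)*(-2 - u) = -3*(8 + 4*u) = -24 - 12*u)
q = 5041 (q = ((-24 - 12*2) - 23)² = ((-24 - 24) - 23)² = (-48 - 23)² = (-71)² = 5041)
S = 1980 (S = -6*(-33)*10 = 198*10 = 1980)
S - q = 1980 - 1*5041 = 1980 - 5041 = -3061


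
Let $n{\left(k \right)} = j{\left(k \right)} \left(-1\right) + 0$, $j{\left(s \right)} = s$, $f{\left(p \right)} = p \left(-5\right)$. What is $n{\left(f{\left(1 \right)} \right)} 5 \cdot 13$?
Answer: $325$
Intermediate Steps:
$f{\left(p \right)} = - 5 p$
$n{\left(k \right)} = - k$ ($n{\left(k \right)} = k \left(-1\right) + 0 = - k + 0 = - k$)
$n{\left(f{\left(1 \right)} \right)} 5 \cdot 13 = - \left(-5\right) 1 \cdot 5 \cdot 13 = \left(-1\right) \left(-5\right) 5 \cdot 13 = 5 \cdot 5 \cdot 13 = 25 \cdot 13 = 325$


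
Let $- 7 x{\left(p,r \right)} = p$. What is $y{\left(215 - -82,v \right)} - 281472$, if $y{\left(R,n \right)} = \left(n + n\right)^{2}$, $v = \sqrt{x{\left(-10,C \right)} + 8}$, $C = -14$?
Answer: $- \frac{1970040}{7} \approx -2.8143 \cdot 10^{5}$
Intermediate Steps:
$x{\left(p,r \right)} = - \frac{p}{7}$
$v = \frac{\sqrt{462}}{7}$ ($v = \sqrt{\left(- \frac{1}{7}\right) \left(-10\right) + 8} = \sqrt{\frac{10}{7} + 8} = \sqrt{\frac{66}{7}} = \frac{\sqrt{462}}{7} \approx 3.0706$)
$y{\left(R,n \right)} = 4 n^{2}$ ($y{\left(R,n \right)} = \left(2 n\right)^{2} = 4 n^{2}$)
$y{\left(215 - -82,v \right)} - 281472 = 4 \left(\frac{\sqrt{462}}{7}\right)^{2} - 281472 = 4 \cdot \frac{66}{7} - 281472 = \frac{264}{7} - 281472 = - \frac{1970040}{7}$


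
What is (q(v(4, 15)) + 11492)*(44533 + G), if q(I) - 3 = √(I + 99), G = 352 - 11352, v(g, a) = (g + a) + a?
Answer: 385461835 + 33533*√133 ≈ 3.8585e+8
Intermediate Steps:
v(g, a) = g + 2*a (v(g, a) = (a + g) + a = g + 2*a)
G = -11000
q(I) = 3 + √(99 + I) (q(I) = 3 + √(I + 99) = 3 + √(99 + I))
(q(v(4, 15)) + 11492)*(44533 + G) = ((3 + √(99 + (4 + 2*15))) + 11492)*(44533 - 11000) = ((3 + √(99 + (4 + 30))) + 11492)*33533 = ((3 + √(99 + 34)) + 11492)*33533 = ((3 + √133) + 11492)*33533 = (11495 + √133)*33533 = 385461835 + 33533*√133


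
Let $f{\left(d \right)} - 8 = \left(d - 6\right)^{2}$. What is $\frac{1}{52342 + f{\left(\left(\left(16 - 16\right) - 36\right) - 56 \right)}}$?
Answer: $\frac{1}{61954} \approx 1.6141 \cdot 10^{-5}$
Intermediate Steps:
$f{\left(d \right)} = 8 + \left(-6 + d\right)^{2}$ ($f{\left(d \right)} = 8 + \left(d - 6\right)^{2} = 8 + \left(-6 + d\right)^{2}$)
$\frac{1}{52342 + f{\left(\left(\left(16 - 16\right) - 36\right) - 56 \right)}} = \frac{1}{52342 + \left(8 + \left(-6 + \left(\left(\left(16 - 16\right) - 36\right) - 56\right)\right)^{2}\right)} = \frac{1}{52342 + \left(8 + \left(-6 + \left(\left(0 - 36\right) - 56\right)\right)^{2}\right)} = \frac{1}{52342 + \left(8 + \left(-6 - 92\right)^{2}\right)} = \frac{1}{52342 + \left(8 + \left(-98\right)^{2}\right)} = \frac{1}{52342 + \left(8 + 9604\right)} = \frac{1}{52342 + 9612} = \frac{1}{61954}$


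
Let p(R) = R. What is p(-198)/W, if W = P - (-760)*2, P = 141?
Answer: -18/151 ≈ -0.11921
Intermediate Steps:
W = 1661 (W = 141 - (-760)*2 = 141 - 152*(-10) = 141 + 1520 = 1661)
p(-198)/W = -198/1661 = -198*1/1661 = -18/151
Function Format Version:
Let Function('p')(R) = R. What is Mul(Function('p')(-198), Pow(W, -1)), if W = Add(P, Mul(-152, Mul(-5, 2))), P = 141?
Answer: Rational(-18, 151) ≈ -0.11921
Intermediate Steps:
W = 1661 (W = Add(141, Mul(-152, Mul(-5, 2))) = Add(141, Mul(-152, -10)) = Add(141, 1520) = 1661)
Mul(Function('p')(-198), Pow(W, -1)) = Mul(-198, Pow(1661, -1)) = Mul(-198, Rational(1, 1661)) = Rational(-18, 151)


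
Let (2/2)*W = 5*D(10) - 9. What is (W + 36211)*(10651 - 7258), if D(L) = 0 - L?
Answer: 122663736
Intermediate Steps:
D(L) = -L
W = -59 (W = 5*(-1*10) - 9 = 5*(-10) - 9 = -50 - 9 = -59)
(W + 36211)*(10651 - 7258) = (-59 + 36211)*(10651 - 7258) = 36152*3393 = 122663736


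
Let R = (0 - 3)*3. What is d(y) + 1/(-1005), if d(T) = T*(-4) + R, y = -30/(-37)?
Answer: -455302/37185 ≈ -12.244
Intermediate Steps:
R = -9 (R = -3*3 = -9)
y = 30/37 (y = -30*(-1/37) = 30/37 ≈ 0.81081)
d(T) = -9 - 4*T (d(T) = T*(-4) - 9 = -4*T - 9 = -9 - 4*T)
d(y) + 1/(-1005) = (-9 - 4*30/37) + 1/(-1005) = (-9 - 120/37) - 1/1005 = -453/37 - 1/1005 = -455302/37185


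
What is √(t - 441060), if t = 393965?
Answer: I*√47095 ≈ 217.01*I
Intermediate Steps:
√(t - 441060) = √(393965 - 441060) = √(-47095) = I*√47095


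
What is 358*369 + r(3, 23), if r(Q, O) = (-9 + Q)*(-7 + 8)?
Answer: 132096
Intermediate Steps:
r(Q, O) = -9 + Q (r(Q, O) = (-9 + Q)*1 = -9 + Q)
358*369 + r(3, 23) = 358*369 + (-9 + 3) = 132102 - 6 = 132096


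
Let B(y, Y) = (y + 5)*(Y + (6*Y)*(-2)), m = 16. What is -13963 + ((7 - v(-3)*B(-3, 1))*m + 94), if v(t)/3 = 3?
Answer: -10589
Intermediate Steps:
v(t) = 9 (v(t) = 3*3 = 9)
B(y, Y) = -11*Y*(5 + y) (B(y, Y) = (5 + y)*(Y - 12*Y) = (5 + y)*(-11*Y) = -11*Y*(5 + y))
-13963 + ((7 - v(-3)*B(-3, 1))*m + 94) = -13963 + ((7 - 9*(-11*1*(5 - 3)))*16 + 94) = -13963 + ((7 - 9*(-11*1*2))*16 + 94) = -13963 + ((7 - 9*(-22))*16 + 94) = -13963 + ((7 - 1*(-198))*16 + 94) = -13963 + ((7 + 198)*16 + 94) = -13963 + (205*16 + 94) = -13963 + (3280 + 94) = -13963 + 3374 = -10589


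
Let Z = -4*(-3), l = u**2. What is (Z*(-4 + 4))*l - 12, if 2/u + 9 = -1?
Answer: -12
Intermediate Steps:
u = -1/5 (u = 2/(-9 - 1) = 2/(-10) = 2*(-1/10) = -1/5 ≈ -0.20000)
l = 1/25 (l = (-1/5)**2 = 1/25 ≈ 0.040000)
Z = 12
(Z*(-4 + 4))*l - 12 = (12*(-4 + 4))*(1/25) - 12 = (12*0)*(1/25) - 12 = 0*(1/25) - 12 = 0 - 12 = -12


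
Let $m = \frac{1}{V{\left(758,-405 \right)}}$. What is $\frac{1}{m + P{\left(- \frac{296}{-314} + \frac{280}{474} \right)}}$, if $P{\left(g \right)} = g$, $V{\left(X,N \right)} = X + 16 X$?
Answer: $\frac{479475174}{735260825} \approx 0.65212$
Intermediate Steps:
$V{\left(X,N \right)} = 17 X$
$m = \frac{1}{12886}$ ($m = \frac{1}{17 \cdot 758} = \frac{1}{12886} \approx 7.7604 \cdot 10^{-5}$)
$\frac{1}{m + P{\left(- \frac{296}{-314} + \frac{280}{474} \right)}} = \frac{1}{\frac{1}{12886} + \left(- \frac{296}{-314} + \frac{280}{474}\right)} = \frac{1}{\frac{1}{12886} + \left(\left(-296\right) \left(- \frac{1}{314}\right) + 280 \cdot \frac{1}{474}\right)} = \frac{1}{\frac{1}{12886} + \left(\frac{148}{157} + \frac{140}{237}\right)} = \frac{1}{\frac{1}{12886} + \frac{57056}{37209}} = \frac{1}{\frac{735260825}{479475174}} = \frac{479475174}{735260825}$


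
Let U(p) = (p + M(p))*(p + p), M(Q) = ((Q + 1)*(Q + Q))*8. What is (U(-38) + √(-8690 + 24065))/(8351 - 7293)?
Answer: -853404/529 + 5*√615/1058 ≈ -1613.1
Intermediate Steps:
M(Q) = 16*Q*(1 + Q) (M(Q) = ((1 + Q)*(2*Q))*8 = (2*Q*(1 + Q))*8 = 16*Q*(1 + Q))
U(p) = 2*p*(p + 16*p*(1 + p)) (U(p) = (p + 16*p*(1 + p))*(p + p) = (p + 16*p*(1 + p))*(2*p) = 2*p*(p + 16*p*(1 + p)))
(U(-38) + √(-8690 + 24065))/(8351 - 7293) = ((-38)²*(34 + 32*(-38)) + √(-8690 + 24065))/(8351 - 7293) = (1444*(34 - 1216) + √15375)/1058 = (1444*(-1182) + 5*√615)*(1/1058) = (-1706808 + 5*√615)*(1/1058) = -853404/529 + 5*√615/1058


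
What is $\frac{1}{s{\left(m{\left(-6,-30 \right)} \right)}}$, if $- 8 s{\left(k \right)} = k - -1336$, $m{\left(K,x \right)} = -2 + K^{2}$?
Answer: $- \frac{4}{685} \approx -0.0058394$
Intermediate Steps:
$s{\left(k \right)} = -167 - \frac{k}{8}$ ($s{\left(k \right)} = - \frac{k - -1336}{8} = - \frac{k + 1336}{8} = - \frac{1336 + k}{8} = -167 - \frac{k}{8}$)
$\frac{1}{s{\left(m{\left(-6,-30 \right)} \right)}} = \frac{1}{-167 - \frac{-2 + \left(-6\right)^{2}}{8}} = \frac{1}{-167 - \frac{-2 + 36}{8}} = \frac{1}{-167 - \frac{17}{4}} = \frac{1}{- \frac{685}{4}} = - \frac{4}{685}$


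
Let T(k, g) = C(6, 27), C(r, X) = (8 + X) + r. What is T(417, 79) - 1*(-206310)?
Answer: 206351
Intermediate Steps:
C(r, X) = 8 + X + r
T(k, g) = 41 (T(k, g) = 8 + 27 + 6 = 41)
T(417, 79) - 1*(-206310) = 41 - 1*(-206310) = 41 + 206310 = 206351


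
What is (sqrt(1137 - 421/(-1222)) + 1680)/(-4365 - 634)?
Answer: -1680/4999 - sqrt(1698378370)/6108778 ≈ -0.34281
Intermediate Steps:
(sqrt(1137 - 421/(-1222)) + 1680)/(-4365 - 634) = (sqrt(1137 - 421*(-1/1222)) + 1680)/(-4999) = (sqrt(1137 + 421/1222) + 1680)*(-1/4999) = (sqrt(1389835/1222) + 1680)*(-1/4999) = (sqrt(1698378370)/1222 + 1680)*(-1/4999) = (1680 + sqrt(1698378370)/1222)*(-1/4999) = -1680/4999 - sqrt(1698378370)/6108778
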